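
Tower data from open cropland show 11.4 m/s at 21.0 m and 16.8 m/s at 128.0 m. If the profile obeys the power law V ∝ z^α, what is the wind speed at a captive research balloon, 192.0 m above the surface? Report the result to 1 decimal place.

18.3 m/s

First find α: α = ln(V₂/V₁)/ln(z₂/z₁) = ln(16.8/11.4)/ln(128.0/21.0) = 0.38777/1.80751 = 0.2145
Extrapolate from 128.0 m to 192.0 m: V₃ = 16.8 × (192.0/128.0)^0.2145 = 16.8 × 1.0909 = 18.3268 m/s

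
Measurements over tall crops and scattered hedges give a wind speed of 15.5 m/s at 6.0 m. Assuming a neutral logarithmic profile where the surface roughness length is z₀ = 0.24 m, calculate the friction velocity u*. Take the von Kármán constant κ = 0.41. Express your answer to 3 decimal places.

u* ≈ 1.974 m/s

Log law: V(z) = (u*/κ) · ln(z/z₀) ⇒ u* = κ · V / ln(z/z₀)
u* = 0.41 × 15.5 / ln(6.0/0.24) = 0.41 × 15.5 / 3.2189
   = 6.3550 / 3.2189 = 1.9743 m/s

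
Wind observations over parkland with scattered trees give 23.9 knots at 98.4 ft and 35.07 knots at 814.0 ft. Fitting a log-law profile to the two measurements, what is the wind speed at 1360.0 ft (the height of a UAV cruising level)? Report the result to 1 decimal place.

Log law: V ∝ ln(z/z₀). From the pair, with r = V₁/V₂ = 0.68149,
ln z₀ = (ln z₁ − r·ln z₂)/(1 − r) = (4.5890 − 0.68149×6.7020)/0.31851 = 0.0681 → z₀ = 1.070 ft
V₃ = V₁ · ln(z₃/z₀)/ln(z₁/z₀) = 23.9 × 7.1471/4.5209 = 37.7835 knots

37.8 knots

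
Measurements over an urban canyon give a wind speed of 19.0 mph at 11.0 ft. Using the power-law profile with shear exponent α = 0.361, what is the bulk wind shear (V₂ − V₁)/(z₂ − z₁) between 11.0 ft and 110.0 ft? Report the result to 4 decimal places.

Power law: V₂ = V₁ · (z₂/z₁)^α = 19.0 × (10.0000)^0.361 = 43.6268 mph
ΔV/Δz = (43.6268 − 19.0)/(110.0 − 11.0) = 24.6268/99.0000 = 0.24876 mph/ft

0.2488 mph/ft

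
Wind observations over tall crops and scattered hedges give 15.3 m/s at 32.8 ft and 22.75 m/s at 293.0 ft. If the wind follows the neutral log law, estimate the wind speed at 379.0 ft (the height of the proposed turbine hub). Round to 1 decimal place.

Log law: V ∝ ln(z/z₀). From the pair, with r = V₁/V₂ = 0.67253,
ln z₀ = (ln z₁ − r·ln z₂)/(1 − r) = (3.4904 − 0.67253×5.6802)/0.32747 = -1.0066 → z₀ = 0.3654 ft
V₃ = V₁ · ln(z₃/z₀)/ln(z₁/z₀) = 15.3 × 6.9442/4.4971 = 23.6256 m/s

23.6 m/s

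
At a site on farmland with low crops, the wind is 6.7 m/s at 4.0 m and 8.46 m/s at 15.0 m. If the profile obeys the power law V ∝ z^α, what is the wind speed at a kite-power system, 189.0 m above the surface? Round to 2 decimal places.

13.23 m/s

First find α: α = ln(V₂/V₁)/ln(z₂/z₁) = ln(8.46/6.7)/ln(15.0/4.0) = 0.23324/1.32176 = 0.1765
Extrapolate from 15.0 m to 189.0 m: V₃ = 8.46 × (189.0/15.0)^0.1765 = 8.46 × 1.5638 = 13.2296 m/s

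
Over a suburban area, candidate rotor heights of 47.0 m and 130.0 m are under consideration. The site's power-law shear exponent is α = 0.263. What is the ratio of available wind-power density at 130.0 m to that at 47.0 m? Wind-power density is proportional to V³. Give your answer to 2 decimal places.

Speed ratio: V_B/V_A = (z_B/z_A)^α = (130.0/47.0)^0.263 = (2.7660)^0.263 = 1.30679
Power-density ratio: P_B/P_A = (V_B/V_A)³ = (1.30679)³ = 2.23160

2.23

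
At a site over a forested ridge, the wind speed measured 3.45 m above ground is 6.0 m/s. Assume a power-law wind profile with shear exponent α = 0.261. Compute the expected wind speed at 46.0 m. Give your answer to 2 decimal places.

11.80 m/s

Power-law profile: V₂ = V₁ · (z₂/z₁)^α
V₂ = 6.0 × (46.0/3.45)^0.261 = 6.0 × (13.3333)^0.261
    = 6.0 × 1.9661 = 11.7967 m/s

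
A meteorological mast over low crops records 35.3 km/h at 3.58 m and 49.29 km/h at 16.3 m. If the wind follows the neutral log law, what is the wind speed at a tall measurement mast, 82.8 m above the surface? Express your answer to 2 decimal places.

Log law: V ∝ ln(z/z₀). From the pair, with r = V₁/V₂ = 0.71617,
ln z₀ = (ln z₁ − r·ln z₂)/(1 − r) = (1.2754 − 0.71617×2.7912)/0.28383 = -2.5494 → z₀ = 0.07813 m
V₃ = V₁ · ln(z₃/z₀)/ln(z₁/z₀) = 35.3 × 6.9658/3.8247 = 64.2903 km/h

64.29 km/h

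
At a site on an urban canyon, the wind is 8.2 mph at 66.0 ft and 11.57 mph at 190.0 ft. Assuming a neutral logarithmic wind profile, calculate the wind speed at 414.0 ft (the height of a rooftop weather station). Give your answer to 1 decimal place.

14.1 mph

Log law: V ∝ ln(z/z₀). From the pair, with r = V₁/V₂ = 0.70873,
ln z₀ = (ln z₁ − r·ln z₂)/(1 − r) = (4.1897 − 0.70873×5.2470)/0.29127 = 1.6168 → z₀ = 5.037 ft
V₃ = V₁ · ln(z₃/z₀)/ln(z₁/z₀) = 8.2 × 4.4090/2.5728 = 14.0523 mph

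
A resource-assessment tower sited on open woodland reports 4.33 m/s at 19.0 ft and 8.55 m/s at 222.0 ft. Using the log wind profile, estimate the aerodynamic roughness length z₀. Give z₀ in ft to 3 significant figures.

z₀ ≈ 1.53 ft

Log law: V(z) ∝ ln(z/z₀). With r = V₁/V₂ = 4.33/8.55 = 0.50643,
r · ln(z₂/z₀) = ln(z₁/z₀) ⇒ ln z₀ = (ln z₁ − r·ln z₂)/(1 − r)
ln z₀ = (2.94444 − 0.50643×5.40268) / 0.49357 = 0.4221
z₀ = exp(0.4221) = 1.525 ft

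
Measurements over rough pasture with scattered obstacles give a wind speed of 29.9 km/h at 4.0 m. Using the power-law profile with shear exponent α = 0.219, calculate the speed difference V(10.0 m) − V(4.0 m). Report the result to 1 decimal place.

Power law: V₂ = V₁ · (z₂/z₁)^α = 29.9 × (2.5000)^0.219 = 36.5443 km/h
ΔV = 36.5443 − 29.9 = 6.6443 km/h

6.6 km/h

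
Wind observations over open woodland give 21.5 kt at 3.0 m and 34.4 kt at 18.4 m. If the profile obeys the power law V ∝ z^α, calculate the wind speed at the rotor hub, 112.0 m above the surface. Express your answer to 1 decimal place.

54.9 kt

First find α: α = ln(V₂/V₁)/ln(z₂/z₁) = ln(34.4/21.5)/ln(18.4/3.0) = 0.47000/1.81374 = 0.2591
Extrapolate from 18.4 m to 112.0 m: V₃ = 34.4 × (112.0/18.4)^0.2591 = 34.4 × 1.5969 = 54.9318 kt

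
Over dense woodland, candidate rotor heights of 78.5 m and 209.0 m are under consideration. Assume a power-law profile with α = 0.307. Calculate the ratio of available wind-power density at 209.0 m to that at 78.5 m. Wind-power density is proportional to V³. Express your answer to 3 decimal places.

Speed ratio: V_B/V_A = (z_B/z_A)^α = (209.0/78.5)^0.307 = (2.6624)^0.307 = 1.35070
Power-density ratio: P_B/P_A = (V_B/V_A)³ = (1.35070)³ = 2.46422

2.464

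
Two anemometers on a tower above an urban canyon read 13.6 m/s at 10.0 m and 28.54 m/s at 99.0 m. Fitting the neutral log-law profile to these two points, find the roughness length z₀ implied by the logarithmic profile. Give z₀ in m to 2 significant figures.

z₀ ≈ 1.2 m

Log law: V(z) ∝ ln(z/z₀). With r = V₁/V₂ = 13.6/28.54 = 0.47652,
r · ln(z₂/z₀) = ln(z₁/z₀) ⇒ ln z₀ = (ln z₁ − r·ln z₂)/(1 − r)
ln z₀ = (2.30259 − 0.47652×4.59512) / 0.52348 = 0.2157
z₀ = exp(0.2157) = 1.241 m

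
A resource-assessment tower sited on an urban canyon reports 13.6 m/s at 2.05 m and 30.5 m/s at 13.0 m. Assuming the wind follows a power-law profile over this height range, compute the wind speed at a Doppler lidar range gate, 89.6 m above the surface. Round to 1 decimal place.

70.9 m/s

First find α: α = ln(V₂/V₁)/ln(z₂/z₁) = ln(30.5/13.6)/ln(13.0/2.05) = 0.80766/1.84711 = 0.4373
Extrapolate from 13.0 m to 89.6 m: V₃ = 30.5 × (89.6/13.0)^0.4373 = 30.5 × 2.3258 = 70.9379 m/s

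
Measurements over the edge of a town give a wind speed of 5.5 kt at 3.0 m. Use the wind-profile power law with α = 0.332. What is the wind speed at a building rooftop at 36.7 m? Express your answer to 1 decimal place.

Power-law profile: V₂ = V₁ · (z₂/z₁)^α
V₂ = 5.5 × (36.7/3.0)^0.332 = 5.5 × (12.2333)^0.332
    = 5.5 × 2.2965 = 12.6307 kt

12.6 kt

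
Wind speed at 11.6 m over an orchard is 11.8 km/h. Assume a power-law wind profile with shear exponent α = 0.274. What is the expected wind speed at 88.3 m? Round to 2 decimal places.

20.58 km/h

Power-law profile: V₂ = V₁ · (z₂/z₁)^α
V₂ = 11.8 × (88.3/11.6)^0.274 = 11.8 × (7.6121)^0.274
    = 11.8 × 1.7439 = 20.5785 km/h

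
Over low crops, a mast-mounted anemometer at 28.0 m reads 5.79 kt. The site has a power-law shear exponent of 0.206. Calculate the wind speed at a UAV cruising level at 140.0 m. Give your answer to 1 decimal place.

8.1 kt

Power-law profile: V₂ = V₁ · (z₂/z₁)^α
V₂ = 5.79 × (140.0/28.0)^0.206 = 5.79 × (5.0000)^0.206
    = 5.79 × 1.3931 = 8.0662 kt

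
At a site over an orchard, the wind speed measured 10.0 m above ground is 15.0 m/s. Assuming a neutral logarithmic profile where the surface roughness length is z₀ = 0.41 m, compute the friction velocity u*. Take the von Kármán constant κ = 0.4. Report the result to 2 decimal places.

Log law: V(z) = (u*/κ) · ln(z/z₀) ⇒ u* = κ · V / ln(z/z₀)
u* = 0.4 × 15.0 / ln(10.0/0.41) = 0.4 × 15.0 / 3.1942
   = 6.0000 / 3.1942 = 1.8784 m/s

u* ≈ 1.88 m/s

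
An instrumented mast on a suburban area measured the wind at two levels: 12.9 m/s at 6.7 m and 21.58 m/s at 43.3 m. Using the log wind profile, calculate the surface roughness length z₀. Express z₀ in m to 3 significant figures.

Log law: V(z) ∝ ln(z/z₀). With r = V₁/V₂ = 12.9/21.58 = 0.59778,
r · ln(z₂/z₀) = ln(z₁/z₀) ⇒ ln z₀ = (ln z₁ − r·ln z₂)/(1 − r)
ln z₀ = (1.90211 − 0.59778×3.76815) / 0.40222 = -0.8712
z₀ = exp(-0.8712) = 0.4185 m

z₀ ≈ 0.418 m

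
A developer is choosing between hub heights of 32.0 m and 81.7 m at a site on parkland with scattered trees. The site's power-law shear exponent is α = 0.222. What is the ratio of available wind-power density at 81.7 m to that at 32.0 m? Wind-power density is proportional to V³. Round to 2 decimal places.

Speed ratio: V_B/V_A = (z_B/z_A)^α = (81.7/32.0)^0.222 = (2.5531)^0.222 = 1.23132
Power-density ratio: P_B/P_A = (V_B/V_A)³ = (1.23132)³ = 1.86685

1.87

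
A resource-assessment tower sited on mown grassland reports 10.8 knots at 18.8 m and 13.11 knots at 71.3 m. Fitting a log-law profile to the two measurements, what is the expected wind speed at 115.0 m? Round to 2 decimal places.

13.94 knots

Log law: V ∝ ln(z/z₀). From the pair, with r = V₁/V₂ = 0.82380,
ln z₀ = (ln z₁ − r·ln z₂)/(1 − r) = (2.9339 − 0.82380×4.2669)/0.17620 = -3.2985 → z₀ = 0.03694 m
V₃ = V₁ · ln(z₃/z₀)/ln(z₁/z₀) = 10.8 × 8.0435/6.2324 = 13.9384 knots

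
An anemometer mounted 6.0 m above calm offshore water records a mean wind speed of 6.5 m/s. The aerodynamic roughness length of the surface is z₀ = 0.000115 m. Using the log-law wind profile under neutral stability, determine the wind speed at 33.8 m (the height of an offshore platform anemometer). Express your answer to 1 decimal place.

7.5 m/s

Log law: V(z) ∝ ln(z/z₀), so V₂/V₁ = ln(z₂/z₀) / ln(z₁/z₀).
ln(33.8/0.000115) = 12.5910, ln(6.0/0.000115) = 10.8623
V₂ = 6.5 × 12.5910/10.8623 = 6.5 × 1.1591 = 7.5345 m/s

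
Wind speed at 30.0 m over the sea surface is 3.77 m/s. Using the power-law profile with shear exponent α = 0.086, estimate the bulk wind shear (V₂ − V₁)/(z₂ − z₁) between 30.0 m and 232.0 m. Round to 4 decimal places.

0.0036 m/s/m

Power law: V₂ = V₁ · (z₂/z₁)^α = 3.77 × (7.7333)^0.086 = 4.4951 m/s
ΔV/Δz = (4.4951 − 3.77)/(232.0 − 30.0) = 0.7251/202.0000 = 0.00359 m/s/m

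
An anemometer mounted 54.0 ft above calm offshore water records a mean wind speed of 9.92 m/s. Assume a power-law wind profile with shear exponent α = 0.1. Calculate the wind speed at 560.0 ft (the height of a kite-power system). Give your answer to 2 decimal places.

12.53 m/s

Power-law profile: V₂ = V₁ · (z₂/z₁)^α
V₂ = 9.92 × (560.0/54.0)^0.1 = 9.92 × (10.3704)^0.1
    = 9.92 × 1.2635 = 12.5340 m/s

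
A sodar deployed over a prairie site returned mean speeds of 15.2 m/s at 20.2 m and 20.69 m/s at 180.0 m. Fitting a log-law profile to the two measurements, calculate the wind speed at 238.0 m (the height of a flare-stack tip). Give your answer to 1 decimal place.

21.4 m/s

Log law: V ∝ ln(z/z₀). From the pair, with r = V₁/V₂ = 0.73465,
ln z₀ = (ln z₁ − r·ln z₂)/(1 − r) = (3.0057 − 0.73465×5.1930)/0.26535 = -3.0502 → z₀ = 0.04735 m
V₃ = V₁ · ln(z₃/z₀)/ln(z₁/z₀) = 15.2 × 8.5224/6.0558 = 21.3911 m/s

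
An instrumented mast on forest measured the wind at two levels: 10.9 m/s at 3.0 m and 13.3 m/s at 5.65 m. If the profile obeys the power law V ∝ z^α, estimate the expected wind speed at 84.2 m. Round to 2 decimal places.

31.09 m/s

First find α: α = ln(V₂/V₁)/ln(z₂/z₁) = ln(13.3/10.9)/ln(5.65/3.0) = 0.19900/0.63304 = 0.3144
Extrapolate from 5.65 m to 84.2 m: V₃ = 13.3 × (84.2/5.65)^0.3144 = 13.3 × 2.3379 = 31.0939 m/s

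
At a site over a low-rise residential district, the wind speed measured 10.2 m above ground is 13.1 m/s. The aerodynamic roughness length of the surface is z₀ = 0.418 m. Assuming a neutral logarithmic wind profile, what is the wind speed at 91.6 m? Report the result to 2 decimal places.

22.10 m/s

Log law: V(z) ∝ ln(z/z₀), so V₂/V₁ = ln(z₂/z₀) / ln(z₁/z₀).
ln(91.6/0.418) = 5.3897, ln(10.2/0.418) = 3.1947
V₂ = 13.1 × 5.3897/3.1947 = 13.1 × 1.6871 = 22.1010 m/s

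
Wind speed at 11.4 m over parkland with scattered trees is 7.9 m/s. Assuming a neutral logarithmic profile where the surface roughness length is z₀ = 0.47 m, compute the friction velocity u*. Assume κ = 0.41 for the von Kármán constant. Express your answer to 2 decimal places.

u* ≈ 1.02 m/s

Log law: V(z) = (u*/κ) · ln(z/z₀) ⇒ u* = κ · V / ln(z/z₀)
u* = 0.41 × 7.9 / ln(11.4/0.47) = 0.41 × 7.9 / 3.1886
   = 3.2390 / 3.1886 = 1.0158 m/s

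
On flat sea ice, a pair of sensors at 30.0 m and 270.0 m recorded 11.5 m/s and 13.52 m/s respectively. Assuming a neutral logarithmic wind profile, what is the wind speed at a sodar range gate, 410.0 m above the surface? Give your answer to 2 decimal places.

13.90 m/s

Log law: V ∝ ln(z/z₀). From the pair, with r = V₁/V₂ = 0.85059,
ln z₀ = (ln z₁ − r·ln z₂)/(1 − r) = (3.4012 − 0.85059×5.5984)/0.14941 = -9.1078 → z₀ = 0.0001108 m
V₃ = V₁ · ln(z₃/z₀)/ln(z₁/z₀) = 11.5 × 15.1239/12.5090 = 13.9040 m/s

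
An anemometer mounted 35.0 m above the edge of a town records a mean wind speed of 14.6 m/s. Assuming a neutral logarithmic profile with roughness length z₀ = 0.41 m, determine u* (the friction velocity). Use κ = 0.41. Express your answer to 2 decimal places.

Log law: V(z) = (u*/κ) · ln(z/z₀) ⇒ u* = κ · V / ln(z/z₀)
u* = 0.41 × 14.6 / ln(35.0/0.41) = 0.41 × 14.6 / 4.4469
   = 5.9860 / 4.4469 = 1.3461 m/s

u* ≈ 1.35 m/s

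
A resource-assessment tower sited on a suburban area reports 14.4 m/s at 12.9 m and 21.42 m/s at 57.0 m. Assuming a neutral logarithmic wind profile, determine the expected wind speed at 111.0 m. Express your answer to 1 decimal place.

Log law: V ∝ ln(z/z₀). From the pair, with r = V₁/V₂ = 0.67227,
ln z₀ = (ln z₁ − r·ln z₂)/(1 − r) = (2.5572 − 0.67227×4.0431)/0.32773 = -0.4906 → z₀ = 0.6122 m
V₃ = V₁ · ln(z₃/z₀)/ln(z₁/z₀) = 14.4 × 5.2001/3.0478 = 24.5689 m/s

24.6 m/s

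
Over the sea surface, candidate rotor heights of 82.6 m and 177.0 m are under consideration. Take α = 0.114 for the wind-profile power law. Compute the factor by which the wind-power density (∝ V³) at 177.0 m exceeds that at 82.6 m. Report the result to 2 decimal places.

Speed ratio: V_B/V_A = (z_B/z_A)^α = (177.0/82.6)^0.114 = (2.1429)^0.114 = 1.09077
Power-density ratio: P_B/P_A = (V_B/V_A)³ = (1.09077)³ = 1.29778

1.30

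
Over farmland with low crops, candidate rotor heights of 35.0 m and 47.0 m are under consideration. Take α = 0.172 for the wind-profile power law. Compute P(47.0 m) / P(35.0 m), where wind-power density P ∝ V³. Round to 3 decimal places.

1.164

Speed ratio: V_B/V_A = (z_B/z_A)^α = (47.0/35.0)^0.172 = (1.3429)^0.172 = 1.05201
Power-density ratio: P_B/P_A = (V_B/V_A)³ = (1.05201)³ = 1.16430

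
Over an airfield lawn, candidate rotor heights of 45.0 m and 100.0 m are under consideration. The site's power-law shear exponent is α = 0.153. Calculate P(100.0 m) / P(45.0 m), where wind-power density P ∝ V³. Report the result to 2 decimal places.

1.44

Speed ratio: V_B/V_A = (z_B/z_A)^α = (100.0/45.0)^0.153 = (2.2222)^0.153 = 1.12995
Power-density ratio: P_B/P_A = (V_B/V_A)³ = (1.12995)³ = 1.44270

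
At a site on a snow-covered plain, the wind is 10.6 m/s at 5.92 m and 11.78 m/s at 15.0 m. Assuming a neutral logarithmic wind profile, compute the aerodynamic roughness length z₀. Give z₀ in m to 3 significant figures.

z₀ ≈ 0.00140 m

Log law: V(z) ∝ ln(z/z₀). With r = V₁/V₂ = 10.6/11.78 = 0.89983,
r · ln(z₂/z₀) = ln(z₁/z₀) ⇒ ln z₀ = (ln z₁ − r·ln z₂)/(1 − r)
ln z₀ = (1.77834 − 0.89983×2.70805) / 0.10017 = -6.5733
z₀ = exp(-6.5733) = 0.001397 m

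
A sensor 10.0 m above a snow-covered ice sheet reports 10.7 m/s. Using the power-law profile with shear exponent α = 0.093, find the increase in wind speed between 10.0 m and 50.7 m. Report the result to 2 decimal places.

Power law: V₂ = V₁ · (z₂/z₁)^α = 10.7 × (5.0700)^0.093 = 12.4437 m/s
ΔV = 12.4437 − 10.7 = 1.7437 m/s

1.74 m/s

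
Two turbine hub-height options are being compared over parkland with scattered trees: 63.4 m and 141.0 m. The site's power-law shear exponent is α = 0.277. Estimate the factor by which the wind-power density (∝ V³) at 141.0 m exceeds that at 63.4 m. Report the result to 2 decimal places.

Speed ratio: V_B/V_A = (z_B/z_A)^α = (141.0/63.4)^0.277 = (2.2240)^0.277 = 1.24783
Power-density ratio: P_B/P_A = (V_B/V_A)³ = (1.24783)³ = 1.94296

1.94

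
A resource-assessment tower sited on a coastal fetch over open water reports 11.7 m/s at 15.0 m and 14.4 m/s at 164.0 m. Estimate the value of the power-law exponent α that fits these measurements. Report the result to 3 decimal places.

Power law: V₂/V₁ = (z₂/z₁)^α ⇒ α = ln(V₂/V₁) / ln(z₂/z₁)
α = ln(14.4/11.7) / ln(164.0/15.0) = ln(1.2308) / ln(10.9333)
  = 0.20764 / 2.39182 = 0.08681

α ≈ 0.087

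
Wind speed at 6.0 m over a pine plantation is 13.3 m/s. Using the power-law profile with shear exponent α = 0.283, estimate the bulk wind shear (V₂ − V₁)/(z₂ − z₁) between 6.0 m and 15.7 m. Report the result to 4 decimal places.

Power law: V₂ = V₁ · (z₂/z₁)^α = 13.3 × (2.6167)^0.283 = 17.4612 m/s
ΔV/Δz = (17.4612 − 13.3)/(15.7 − 6.0) = 4.1612/9.7000 = 0.42899 m/s/m

0.4290 m/s/m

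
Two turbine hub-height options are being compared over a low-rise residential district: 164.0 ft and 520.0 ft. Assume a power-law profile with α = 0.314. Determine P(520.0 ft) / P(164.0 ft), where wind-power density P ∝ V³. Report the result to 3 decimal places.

Speed ratio: V_B/V_A = (z_B/z_A)^α = (520.0/164.0)^0.314 = (3.1707)^0.314 = 1.43669
Power-density ratio: P_B/P_A = (V_B/V_A)³ = (1.43669)³ = 2.96546

2.965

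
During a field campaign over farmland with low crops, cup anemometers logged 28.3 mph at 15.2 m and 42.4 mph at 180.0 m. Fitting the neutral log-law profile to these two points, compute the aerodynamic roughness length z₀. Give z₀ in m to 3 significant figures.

z₀ ≈ 0.107 m

Log law: V(z) ∝ ln(z/z₀). With r = V₁/V₂ = 28.3/42.4 = 0.66745,
r · ln(z₂/z₀) = ln(z₁/z₀) ⇒ ln z₀ = (ln z₁ − r·ln z₂)/(1 − r)
ln z₀ = (2.72130 − 0.66745×5.19296) / 0.33255 = -2.2396
z₀ = exp(-2.2396) = 0.1065 m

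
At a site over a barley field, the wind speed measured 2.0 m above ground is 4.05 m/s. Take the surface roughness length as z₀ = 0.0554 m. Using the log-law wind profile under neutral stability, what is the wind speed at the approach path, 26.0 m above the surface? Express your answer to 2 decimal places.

6.95 m/s

Log law: V(z) ∝ ln(z/z₀), so V₂/V₁ = ln(z₂/z₀) / ln(z₁/z₀).
ln(26.0/0.0554) = 6.1513, ln(2.0/0.0554) = 3.5863
V₂ = 4.05 × 6.1513/3.5863 = 4.05 × 1.7152 = 6.9466 m/s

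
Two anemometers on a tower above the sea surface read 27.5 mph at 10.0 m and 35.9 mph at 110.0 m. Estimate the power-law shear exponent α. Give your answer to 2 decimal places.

Power law: V₂/V₁ = (z₂/z₁)^α ⇒ α = ln(V₂/V₁) / ln(z₂/z₁)
α = ln(35.9/27.5) / ln(110.0/10.0) = ln(1.3055) / ln(11.0000)
  = 0.26655 / 2.39790 = 0.11116

α ≈ 0.11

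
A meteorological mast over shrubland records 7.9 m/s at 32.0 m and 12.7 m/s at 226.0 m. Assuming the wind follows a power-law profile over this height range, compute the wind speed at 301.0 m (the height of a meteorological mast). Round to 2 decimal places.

13.62 m/s

First find α: α = ln(V₂/V₁)/ln(z₂/z₁) = ln(12.7/7.9)/ln(226.0/32.0) = 0.47474/1.95480 = 0.2429
Extrapolate from 226.0 m to 301.0 m: V₃ = 12.7 × (301.0/226.0)^0.2429 = 12.7 × 1.0721 = 13.6154 m/s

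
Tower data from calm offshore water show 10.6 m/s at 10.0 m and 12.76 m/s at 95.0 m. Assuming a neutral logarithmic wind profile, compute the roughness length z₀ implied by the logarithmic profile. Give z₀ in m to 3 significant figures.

z₀ ≈ 0.000159 m

Log law: V(z) ∝ ln(z/z₀). With r = V₁/V₂ = 10.6/12.76 = 0.83072,
r · ln(z₂/z₀) = ln(z₁/z₀) ⇒ ln z₀ = (ln z₁ − r·ln z₂)/(1 − r)
ln z₀ = (2.30259 − 0.83072×4.55388) / 0.16928 = -8.7454
z₀ = exp(-8.7454) = 0.0001592 m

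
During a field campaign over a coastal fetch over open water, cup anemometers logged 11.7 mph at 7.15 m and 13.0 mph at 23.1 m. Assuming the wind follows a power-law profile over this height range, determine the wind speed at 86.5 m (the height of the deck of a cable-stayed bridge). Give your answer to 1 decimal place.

First find α: α = ln(V₂/V₁)/ln(z₂/z₁) = ln(13.0/11.7)/ln(23.1/7.15) = 0.10536/1.17272 = 0.0898
Extrapolate from 23.1 m to 86.5 m: V₃ = 13.0 × (86.5/23.1)^0.0898 = 13.0 × 1.1259 = 14.6373 mph

14.6 mph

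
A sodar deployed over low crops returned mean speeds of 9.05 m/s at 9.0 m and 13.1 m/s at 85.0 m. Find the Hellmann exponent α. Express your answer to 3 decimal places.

Power law: V₂/V₁ = (z₂/z₁)^α ⇒ α = ln(V₂/V₁) / ln(z₂/z₁)
α = ln(13.1/9.05) / ln(85.0/9.0) = ln(1.4475) / ln(9.4444)
  = 0.36985 / 2.24543 = 0.16471

α ≈ 0.165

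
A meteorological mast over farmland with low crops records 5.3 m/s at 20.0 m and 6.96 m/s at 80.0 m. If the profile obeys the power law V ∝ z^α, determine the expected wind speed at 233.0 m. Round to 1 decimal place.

8.6 m/s

First find α: α = ln(V₂/V₁)/ln(z₂/z₁) = ln(6.96/5.3)/ln(80.0/20.0) = 0.27247/1.38629 = 0.1965
Extrapolate from 80.0 m to 233.0 m: V₃ = 6.96 × (233.0/80.0)^0.1965 = 6.96 × 1.2338 = 8.5874 m/s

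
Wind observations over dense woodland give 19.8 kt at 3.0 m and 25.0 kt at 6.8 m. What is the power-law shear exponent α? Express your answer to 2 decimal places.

α ≈ 0.28

Power law: V₂/V₁ = (z₂/z₁)^α ⇒ α = ln(V₂/V₁) / ln(z₂/z₁)
α = ln(25.0/19.8) / ln(6.8/3.0) = ln(1.2626) / ln(2.2667)
  = 0.23319 / 0.81831 = 0.28497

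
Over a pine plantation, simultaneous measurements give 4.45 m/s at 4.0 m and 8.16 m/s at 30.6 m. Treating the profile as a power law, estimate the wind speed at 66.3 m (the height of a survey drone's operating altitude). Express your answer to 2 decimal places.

10.27 m/s

First find α: α = ln(V₂/V₁)/ln(z₂/z₁) = ln(8.16/4.45)/ln(30.6/4.0) = 0.60634/2.03471 = 0.2980
Extrapolate from 30.6 m to 66.3 m: V₃ = 8.16 × (66.3/30.6)^0.2980 = 8.16 × 1.2591 = 10.2744 m/s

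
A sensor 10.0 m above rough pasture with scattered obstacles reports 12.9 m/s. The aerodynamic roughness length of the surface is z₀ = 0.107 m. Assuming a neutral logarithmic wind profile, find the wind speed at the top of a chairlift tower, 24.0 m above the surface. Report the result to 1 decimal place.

Log law: V(z) ∝ ln(z/z₀), so V₂/V₁ = ln(z₂/z₀) / ln(z₁/z₀).
ln(24.0/0.107) = 5.4130, ln(10.0/0.107) = 4.5375
V₂ = 12.9 × 5.4130/4.5375 = 12.9 × 1.1929 = 15.3889 m/s

15.4 m/s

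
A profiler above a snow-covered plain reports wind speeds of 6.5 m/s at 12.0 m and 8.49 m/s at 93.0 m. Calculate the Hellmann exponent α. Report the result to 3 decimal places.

α ≈ 0.130

Power law: V₂/V₁ = (z₂/z₁)^α ⇒ α = ln(V₂/V₁) / ln(z₂/z₁)
α = ln(8.49/6.5) / ln(93.0/12.0) = ln(1.3062) / ln(7.7500)
  = 0.26709 / 2.04769 = 0.13043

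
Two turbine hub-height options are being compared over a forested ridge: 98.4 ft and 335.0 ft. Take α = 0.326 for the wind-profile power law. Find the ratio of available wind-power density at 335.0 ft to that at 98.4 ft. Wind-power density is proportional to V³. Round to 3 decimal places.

3.314

Speed ratio: V_B/V_A = (z_B/z_A)^α = (335.0/98.4)^0.326 = (3.4045)^0.326 = 1.49090
Power-density ratio: P_B/P_A = (V_B/V_A)³ = (1.49090)³ = 3.31394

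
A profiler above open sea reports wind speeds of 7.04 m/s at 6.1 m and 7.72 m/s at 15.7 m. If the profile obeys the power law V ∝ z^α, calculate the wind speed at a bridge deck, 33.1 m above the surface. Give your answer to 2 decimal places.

8.30 m/s

First find α: α = ln(V₂/V₁)/ln(z₂/z₁) = ln(7.72/7.04)/ln(15.7/6.1) = 0.09221/0.94537 = 0.0975
Extrapolate from 15.7 m to 33.1 m: V₃ = 7.72 × (33.1/15.7)^0.0975 = 7.72 × 1.0755 = 8.3025 m/s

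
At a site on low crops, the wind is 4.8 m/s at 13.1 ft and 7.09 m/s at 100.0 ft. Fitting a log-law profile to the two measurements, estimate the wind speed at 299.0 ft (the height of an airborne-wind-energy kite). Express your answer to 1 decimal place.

8.3 m/s

Log law: V ∝ ln(z/z₀). From the pair, with r = V₁/V₂ = 0.67701,
ln z₀ = (ln z₁ − r·ln z₂)/(1 − r) = (2.5726 − 0.67701×4.6052)/0.32299 = -1.6878 → z₀ = 0.1849 ft
V₃ = V₁ · ln(z₃/z₀)/ln(z₁/z₀) = 4.8 × 7.3882/4.2604 = 8.3240 m/s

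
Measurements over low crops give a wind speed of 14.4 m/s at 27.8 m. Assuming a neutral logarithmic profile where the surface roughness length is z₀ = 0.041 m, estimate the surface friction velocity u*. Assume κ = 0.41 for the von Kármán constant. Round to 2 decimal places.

Log law: V(z) = (u*/κ) · ln(z/z₀) ⇒ u* = κ · V / ln(z/z₀)
u* = 0.41 × 14.4 / ln(27.8/0.041) = 0.41 × 14.4 / 6.5192
   = 5.9040 / 6.5192 = 0.9056 m/s

u* ≈ 0.91 m/s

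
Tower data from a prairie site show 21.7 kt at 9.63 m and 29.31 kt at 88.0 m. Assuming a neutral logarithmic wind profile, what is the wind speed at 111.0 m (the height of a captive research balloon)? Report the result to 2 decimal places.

30.11 kt

Log law: V ∝ ln(z/z₀). From the pair, with r = V₁/V₂ = 0.74036,
ln z₀ = (ln z₁ − r·ln z₂)/(1 − r) = (2.2649 − 0.74036×4.4773)/0.25964 = -4.0440 → z₀ = 0.01753 m
V₃ = V₁ · ln(z₃/z₀)/ln(z₁/z₀) = 21.7 × 8.7535/6.3088 = 30.1087 kt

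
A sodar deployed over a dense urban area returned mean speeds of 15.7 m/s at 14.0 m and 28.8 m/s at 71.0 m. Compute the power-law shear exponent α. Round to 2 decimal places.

Power law: V₂/V₁ = (z₂/z₁)^α ⇒ α = ln(V₂/V₁) / ln(z₂/z₁)
α = ln(28.8/15.7) / ln(71.0/14.0) = ln(1.8344) / ln(5.0714)
  = 0.60671 / 1.62362 = 0.37368

α ≈ 0.37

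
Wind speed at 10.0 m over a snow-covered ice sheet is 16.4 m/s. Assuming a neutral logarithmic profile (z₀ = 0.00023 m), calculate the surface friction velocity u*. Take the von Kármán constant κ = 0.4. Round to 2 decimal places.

u* ≈ 0.61 m/s

Log law: V(z) = (u*/κ) · ln(z/z₀) ⇒ u* = κ · V / ln(z/z₀)
u* = 0.4 × 16.4 / ln(10.0/0.00023) = 0.4 × 16.4 / 10.6800
   = 6.5600 / 10.6800 = 0.6142 m/s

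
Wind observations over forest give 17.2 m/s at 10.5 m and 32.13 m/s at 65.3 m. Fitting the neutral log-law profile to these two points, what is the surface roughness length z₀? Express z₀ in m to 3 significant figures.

Log law: V(z) ∝ ln(z/z₀). With r = V₁/V₂ = 17.2/32.13 = 0.53533,
r · ln(z₂/z₀) = ln(z₁/z₀) ⇒ ln z₀ = (ln z₁ − r·ln z₂)/(1 − r)
ln z₀ = (2.35138 − 0.53533×4.17899) / 0.46467 = 0.2459
z₀ = exp(0.2459) = 1.279 m

z₀ ≈ 1.28 m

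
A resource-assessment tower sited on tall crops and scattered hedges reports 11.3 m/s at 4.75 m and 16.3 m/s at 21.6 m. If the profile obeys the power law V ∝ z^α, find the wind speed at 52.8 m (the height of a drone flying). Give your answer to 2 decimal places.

20.23 m/s

First find α: α = ln(V₂/V₁)/ln(z₂/z₁) = ln(16.3/11.3)/ln(21.6/4.75) = 0.36636/1.51455 = 0.2419
Extrapolate from 21.6 m to 52.8 m: V₃ = 16.3 × (52.8/21.6)^0.2419 = 16.3 × 1.2414 = 20.2342 m/s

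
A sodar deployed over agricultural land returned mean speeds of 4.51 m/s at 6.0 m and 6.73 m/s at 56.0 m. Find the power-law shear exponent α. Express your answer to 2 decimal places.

α ≈ 0.18

Power law: V₂/V₁ = (z₂/z₁)^α ⇒ α = ln(V₂/V₁) / ln(z₂/z₁)
α = ln(6.73/4.51) / ln(56.0/6.0) = ln(1.4922) / ln(9.3333)
  = 0.40028 / 2.23359 = 0.17921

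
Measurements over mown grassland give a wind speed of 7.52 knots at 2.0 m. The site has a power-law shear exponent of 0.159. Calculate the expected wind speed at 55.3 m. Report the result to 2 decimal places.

12.75 knots

Power-law profile: V₂ = V₁ · (z₂/z₁)^α
V₂ = 7.52 × (55.3/2.0)^0.159 = 7.52 × (27.6500)^0.159
    = 7.52 × 1.6952 = 12.7482 knots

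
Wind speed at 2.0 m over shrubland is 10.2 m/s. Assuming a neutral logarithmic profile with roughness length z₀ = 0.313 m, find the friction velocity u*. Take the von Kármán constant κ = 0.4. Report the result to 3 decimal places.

u* ≈ 2.200 m/s

Log law: V(z) = (u*/κ) · ln(z/z₀) ⇒ u* = κ · V / ln(z/z₀)
u* = 0.4 × 10.2 / ln(2.0/0.313) = 0.4 × 10.2 / 1.8547
   = 4.0800 / 1.8547 = 2.1998 m/s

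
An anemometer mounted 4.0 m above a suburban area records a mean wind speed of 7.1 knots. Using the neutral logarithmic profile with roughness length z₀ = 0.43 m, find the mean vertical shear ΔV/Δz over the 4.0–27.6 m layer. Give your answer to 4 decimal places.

Log law: V₂ = V₁ · ln(z₂/z₀)/ln(z₁/z₀) = 7.1 × 4.1618/2.2303 = 13.2490 knots
ΔV/Δz = (13.2490 − 7.1)/(27.6 − 4.0) = 6.1490/23.6000 = 0.26055 knots/m

0.2605 knots/m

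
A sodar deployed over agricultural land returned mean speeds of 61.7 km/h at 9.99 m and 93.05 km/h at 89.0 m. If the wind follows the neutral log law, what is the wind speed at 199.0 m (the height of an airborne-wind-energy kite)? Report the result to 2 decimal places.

Log law: V ∝ ln(z/z₀). From the pair, with r = V₁/V₂ = 0.66308,
ln z₀ = (ln z₁ − r·ln z₂)/(1 − r) = (2.3016 − 0.66308×4.4886)/0.33692 = -2.0028 → z₀ = 0.1350 m
V₃ = V₁ · ln(z₃/z₀)/ln(z₁/z₀) = 61.7 × 7.2961/4.3043 = 104.5844 km/h

104.58 km/h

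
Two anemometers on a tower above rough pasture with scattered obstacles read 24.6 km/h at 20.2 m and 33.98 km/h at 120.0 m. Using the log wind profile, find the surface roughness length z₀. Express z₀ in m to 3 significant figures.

z₀ ≈ 0.189 m

Log law: V(z) ∝ ln(z/z₀). With r = V₁/V₂ = 24.6/33.98 = 0.72396,
r · ln(z₂/z₀) = ln(z₁/z₀) ⇒ ln z₀ = (ln z₁ − r·ln z₂)/(1 − r)
ln z₀ = (3.00568 − 0.72396×4.78749) / 0.27604 = -1.6673
z₀ = exp(-1.6673) = 0.1888 m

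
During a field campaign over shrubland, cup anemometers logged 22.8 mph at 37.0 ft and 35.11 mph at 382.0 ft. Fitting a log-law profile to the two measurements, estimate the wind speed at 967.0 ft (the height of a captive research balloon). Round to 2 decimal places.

Log law: V ∝ ln(z/z₀). From the pair, with r = V₁/V₂ = 0.64939,
ln z₀ = (ln z₁ − r·ln z₂)/(1 − r) = (3.6109 − 0.64939×5.9454)/0.35061 = -0.7129 → z₀ = 0.4902 ft
V₃ = V₁ · ln(z₃/z₀)/ln(z₁/z₀) = 22.8 × 7.5871/4.3239 = 40.0075 mph

40.01 mph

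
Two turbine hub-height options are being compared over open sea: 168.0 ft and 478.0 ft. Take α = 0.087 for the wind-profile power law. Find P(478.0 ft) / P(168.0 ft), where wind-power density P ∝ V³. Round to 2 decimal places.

1.31

Speed ratio: V_B/V_A = (z_B/z_A)^α = (478.0/168.0)^0.087 = (2.8452)^0.087 = 1.09524
Power-density ratio: P_B/P_A = (V_B/V_A)³ = (1.09524)³ = 1.31379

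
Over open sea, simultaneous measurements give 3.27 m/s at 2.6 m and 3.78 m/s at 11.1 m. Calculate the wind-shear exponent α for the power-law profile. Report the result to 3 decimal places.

α ≈ 0.100

Power law: V₂/V₁ = (z₂/z₁)^α ⇒ α = ln(V₂/V₁) / ln(z₂/z₁)
α = ln(3.78/3.27) / ln(11.1/2.6) = ln(1.1560) / ln(4.2692)
  = 0.14493 / 1.45143 = 0.09986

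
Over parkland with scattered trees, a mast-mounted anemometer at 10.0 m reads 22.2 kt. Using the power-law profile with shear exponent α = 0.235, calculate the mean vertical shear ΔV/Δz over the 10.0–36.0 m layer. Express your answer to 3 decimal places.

0.300 kt/m

Power law: V₂ = V₁ · (z₂/z₁)^α = 22.2 × (3.6000)^0.235 = 29.9974 kt
ΔV/Δz = (29.9974 − 22.2)/(36.0 − 10.0) = 7.7974/26.0000 = 0.29990 kt/m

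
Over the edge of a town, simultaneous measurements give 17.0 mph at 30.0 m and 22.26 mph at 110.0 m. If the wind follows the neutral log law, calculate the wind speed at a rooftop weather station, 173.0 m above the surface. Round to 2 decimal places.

Log law: V ∝ ln(z/z₀). From the pair, with r = V₁/V₂ = 0.76370,
ln z₀ = (ln z₁ − r·ln z₂)/(1 − r) = (3.4012 − 0.76370×4.7005)/0.23630 = -0.7980 → z₀ = 0.4502 m
V₃ = V₁ · ln(z₃/z₀)/ln(z₁/z₀) = 17.0 × 5.9513/4.1992 = 24.0932 mph

24.09 mph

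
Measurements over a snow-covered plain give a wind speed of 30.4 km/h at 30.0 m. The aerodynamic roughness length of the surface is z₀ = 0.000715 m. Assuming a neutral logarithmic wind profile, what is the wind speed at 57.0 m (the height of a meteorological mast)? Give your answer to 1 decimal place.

Log law: V(z) ∝ ln(z/z₀), so V₂/V₁ = ln(z₂/z₀) / ln(z₁/z₀).
ln(57.0/0.000715) = 11.2863, ln(30.0/0.000715) = 10.6444
V₂ = 30.4 × 11.2863/10.6444 = 30.4 × 1.0603 = 32.2331 km/h

32.2 km/h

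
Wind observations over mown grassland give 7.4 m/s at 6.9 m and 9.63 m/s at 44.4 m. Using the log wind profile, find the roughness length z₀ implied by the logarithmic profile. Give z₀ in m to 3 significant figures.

z₀ ≈ 0.0143 m

Log law: V(z) ∝ ln(z/z₀). With r = V₁/V₂ = 7.4/9.63 = 0.76843,
r · ln(z₂/z₀) = ln(z₁/z₀) ⇒ ln z₀ = (ln z₁ − r·ln z₂)/(1 − r)
ln z₀ = (1.93152 − 0.76843×3.79324) / 0.23157 = -4.2464
z₀ = exp(-4.2464) = 0.01432 m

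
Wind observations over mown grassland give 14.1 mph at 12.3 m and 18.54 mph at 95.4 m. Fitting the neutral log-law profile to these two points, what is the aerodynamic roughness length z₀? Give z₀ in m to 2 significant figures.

z₀ ≈ 0.018 m

Log law: V(z) ∝ ln(z/z₀). With r = V₁/V₂ = 14.1/18.54 = 0.76052,
r · ln(z₂/z₀) = ln(z₁/z₀) ⇒ ln z₀ = (ln z₁ − r·ln z₂)/(1 − r)
ln z₀ = (2.50960 − 0.76052×4.55808) / 0.23948 = -3.9957
z₀ = exp(-3.9957) = 0.01839 m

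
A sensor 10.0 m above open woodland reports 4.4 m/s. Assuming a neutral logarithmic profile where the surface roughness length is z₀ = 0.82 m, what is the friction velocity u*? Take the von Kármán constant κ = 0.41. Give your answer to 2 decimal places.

u* ≈ 0.72 m/s

Log law: V(z) = (u*/κ) · ln(z/z₀) ⇒ u* = κ · V / ln(z/z₀)
u* = 0.41 × 4.4 / ln(10.0/0.82) = 0.41 × 4.4 / 2.5010
   = 1.8040 / 2.5010 = 0.7213 m/s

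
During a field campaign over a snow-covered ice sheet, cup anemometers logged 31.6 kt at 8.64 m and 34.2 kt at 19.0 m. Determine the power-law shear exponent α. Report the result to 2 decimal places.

Power law: V₂/V₁ = (z₂/z₁)^α ⇒ α = ln(V₂/V₁) / ln(z₂/z₁)
α = ln(34.2/31.6) / ln(19.0/8.64) = ln(1.0823) / ln(2.1991)
  = 0.07907 / 0.78804 = 0.10034

α ≈ 0.10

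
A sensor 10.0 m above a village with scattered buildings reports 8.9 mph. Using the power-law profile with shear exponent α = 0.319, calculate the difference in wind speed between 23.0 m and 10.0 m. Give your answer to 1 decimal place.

2.7 mph

Power law: V₂ = V₁ · (z₂/z₁)^α = 8.9 × (2.3000)^0.319 = 11.6086 mph
ΔV = 11.6086 − 8.9 = 2.7086 mph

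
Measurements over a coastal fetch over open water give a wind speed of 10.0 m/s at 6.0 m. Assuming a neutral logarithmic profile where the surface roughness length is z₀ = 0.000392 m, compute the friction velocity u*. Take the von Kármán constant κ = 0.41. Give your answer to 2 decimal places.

Log law: V(z) = (u*/κ) · ln(z/z₀) ⇒ u* = κ · V / ln(z/z₀)
u* = 0.41 × 10.0 / ln(6.0/0.000392) = 0.41 × 10.0 / 9.6360
   = 4.1000 / 9.6360 = 0.4255 m/s

u* ≈ 0.43 m/s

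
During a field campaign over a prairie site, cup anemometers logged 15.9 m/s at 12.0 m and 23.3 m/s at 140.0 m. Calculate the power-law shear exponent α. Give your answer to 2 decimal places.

Power law: V₂/V₁ = (z₂/z₁)^α ⇒ α = ln(V₂/V₁) / ln(z₂/z₁)
α = ln(23.3/15.9) / ln(140.0/12.0) = ln(1.4654) / ln(11.6667)
  = 0.38213 / 2.45674 = 0.15555

α ≈ 0.16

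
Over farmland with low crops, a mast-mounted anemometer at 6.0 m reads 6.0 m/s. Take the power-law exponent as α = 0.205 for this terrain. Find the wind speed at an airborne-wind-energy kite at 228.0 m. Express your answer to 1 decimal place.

Power-law profile: V₂ = V₁ · (z₂/z₁)^α
V₂ = 6.0 × (228.0/6.0)^0.205 = 6.0 × (38.0000)^0.205
    = 6.0 × 2.1079 = 12.6476 m/s

12.6 m/s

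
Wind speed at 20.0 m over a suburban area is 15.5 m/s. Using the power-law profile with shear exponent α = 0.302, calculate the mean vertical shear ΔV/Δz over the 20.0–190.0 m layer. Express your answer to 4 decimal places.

Power law: V₂ = V₁ · (z₂/z₁)^α = 15.5 × (9.5000)^0.302 = 30.5917 m/s
ΔV/Δz = (30.5917 − 15.5)/(190.0 − 20.0) = 15.0917/170.0000 = 0.08877 m/s/m

0.0888 m/s/m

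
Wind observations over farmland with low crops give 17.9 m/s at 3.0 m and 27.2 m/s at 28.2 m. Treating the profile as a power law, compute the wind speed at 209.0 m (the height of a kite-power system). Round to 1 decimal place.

39.5 m/s

First find α: α = ln(V₂/V₁)/ln(z₂/z₁) = ln(27.2/17.9)/ln(28.2/3.0) = 0.41842/2.24071 = 0.1867
Extrapolate from 28.2 m to 209.0 m: V₃ = 27.2 × (209.0/28.2)^0.1867 = 27.2 × 1.4536 = 39.5374 m/s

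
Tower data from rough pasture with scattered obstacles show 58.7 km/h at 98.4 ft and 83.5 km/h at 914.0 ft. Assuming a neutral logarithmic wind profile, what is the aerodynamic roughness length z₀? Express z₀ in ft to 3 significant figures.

z₀ ≈ 0.503 ft

Log law: V(z) ∝ ln(z/z₀). With r = V₁/V₂ = 58.7/83.5 = 0.70299,
r · ln(z₂/z₀) = ln(z₁/z₀) ⇒ ln z₀ = (ln z₁ − r·ln z₂)/(1 − r)
ln z₀ = (4.58904 − 0.70299×6.81783) / 0.29701 = -0.6864
z₀ = exp(-0.6864) = 0.5034 ft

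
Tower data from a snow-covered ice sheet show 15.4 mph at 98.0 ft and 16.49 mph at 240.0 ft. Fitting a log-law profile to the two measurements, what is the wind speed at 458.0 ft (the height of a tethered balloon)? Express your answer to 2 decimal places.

17.28 mph

Log law: V ∝ ln(z/z₀). From the pair, with r = V₁/V₂ = 0.93390,
ln z₀ = (ln z₁ − r·ln z₂)/(1 − r) = (4.5850 − 0.93390×5.4806)/0.06610 = -8.0695 → z₀ = 0.0003129 ft
V₃ = V₁ · ln(z₃/z₀)/ln(z₁/z₀) = 15.4 × 14.1963/12.6544 = 17.2764 mph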